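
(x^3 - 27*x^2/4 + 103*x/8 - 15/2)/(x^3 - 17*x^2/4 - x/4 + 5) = (x - 3/2)/(x + 1)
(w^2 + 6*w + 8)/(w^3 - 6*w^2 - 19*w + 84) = (w + 2)/(w^2 - 10*w + 21)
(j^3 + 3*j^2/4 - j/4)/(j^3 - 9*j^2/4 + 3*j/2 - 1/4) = j*(j + 1)/(j^2 - 2*j + 1)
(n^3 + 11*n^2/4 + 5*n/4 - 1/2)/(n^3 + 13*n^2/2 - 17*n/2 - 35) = (4*n^2 + 3*n - 1)/(2*(2*n^2 + 9*n - 35))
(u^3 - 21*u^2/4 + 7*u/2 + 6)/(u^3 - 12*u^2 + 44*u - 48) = (u + 3/4)/(u - 6)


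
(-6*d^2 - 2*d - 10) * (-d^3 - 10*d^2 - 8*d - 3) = 6*d^5 + 62*d^4 + 78*d^3 + 134*d^2 + 86*d + 30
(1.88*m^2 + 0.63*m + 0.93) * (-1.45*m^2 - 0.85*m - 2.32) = -2.726*m^4 - 2.5115*m^3 - 6.2456*m^2 - 2.2521*m - 2.1576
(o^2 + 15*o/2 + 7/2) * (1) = o^2 + 15*o/2 + 7/2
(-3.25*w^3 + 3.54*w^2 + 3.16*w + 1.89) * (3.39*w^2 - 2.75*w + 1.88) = -11.0175*w^5 + 20.9381*w^4 - 5.1326*w^3 + 4.3723*w^2 + 0.743300000000001*w + 3.5532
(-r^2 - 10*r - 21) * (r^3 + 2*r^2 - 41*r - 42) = -r^5 - 12*r^4 + 410*r^2 + 1281*r + 882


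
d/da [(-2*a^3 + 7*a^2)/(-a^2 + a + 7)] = a*(-a*(2*a - 7)*(2*a - 1) + 2*(7 - 3*a)*(-a^2 + a + 7))/(-a^2 + a + 7)^2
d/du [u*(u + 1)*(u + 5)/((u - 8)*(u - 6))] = (u^4 - 28*u^3 + 55*u^2 + 576*u + 240)/(u^4 - 28*u^3 + 292*u^2 - 1344*u + 2304)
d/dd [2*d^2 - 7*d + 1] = 4*d - 7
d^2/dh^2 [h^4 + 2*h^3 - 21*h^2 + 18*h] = 12*h^2 + 12*h - 42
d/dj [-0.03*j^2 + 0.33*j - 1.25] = 0.33 - 0.06*j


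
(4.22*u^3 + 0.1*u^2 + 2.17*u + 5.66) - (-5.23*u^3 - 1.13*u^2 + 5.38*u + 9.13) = 9.45*u^3 + 1.23*u^2 - 3.21*u - 3.47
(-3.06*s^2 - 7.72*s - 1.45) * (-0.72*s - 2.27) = 2.2032*s^3 + 12.5046*s^2 + 18.5684*s + 3.2915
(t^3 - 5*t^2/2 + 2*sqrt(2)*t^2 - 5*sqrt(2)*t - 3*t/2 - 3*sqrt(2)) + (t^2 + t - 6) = t^3 - 3*t^2/2 + 2*sqrt(2)*t^2 - 5*sqrt(2)*t - t/2 - 6 - 3*sqrt(2)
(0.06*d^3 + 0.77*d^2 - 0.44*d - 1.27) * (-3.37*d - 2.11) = -0.2022*d^4 - 2.7215*d^3 - 0.1419*d^2 + 5.2083*d + 2.6797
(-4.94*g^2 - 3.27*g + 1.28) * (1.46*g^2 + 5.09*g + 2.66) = -7.2124*g^4 - 29.9188*g^3 - 27.9159*g^2 - 2.183*g + 3.4048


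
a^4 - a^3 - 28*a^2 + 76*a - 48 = (a - 4)*(a - 2)*(a - 1)*(a + 6)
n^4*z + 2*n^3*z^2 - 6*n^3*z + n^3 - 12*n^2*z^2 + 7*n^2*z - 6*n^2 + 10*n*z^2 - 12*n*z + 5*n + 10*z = (n - 5)*(n - 1)*(n + 2*z)*(n*z + 1)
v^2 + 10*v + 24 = (v + 4)*(v + 6)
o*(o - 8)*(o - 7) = o^3 - 15*o^2 + 56*o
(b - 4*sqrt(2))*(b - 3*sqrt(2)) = b^2 - 7*sqrt(2)*b + 24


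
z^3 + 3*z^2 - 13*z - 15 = (z - 3)*(z + 1)*(z + 5)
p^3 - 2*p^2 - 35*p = p*(p - 7)*(p + 5)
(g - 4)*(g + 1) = g^2 - 3*g - 4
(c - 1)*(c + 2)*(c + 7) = c^3 + 8*c^2 + 5*c - 14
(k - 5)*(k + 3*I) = k^2 - 5*k + 3*I*k - 15*I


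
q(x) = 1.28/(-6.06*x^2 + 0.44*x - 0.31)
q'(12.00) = 0.00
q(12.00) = -0.00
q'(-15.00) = -0.00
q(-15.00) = -0.00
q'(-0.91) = -0.45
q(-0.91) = -0.22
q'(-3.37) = -0.01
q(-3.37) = -0.02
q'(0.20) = 11.78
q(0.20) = -2.76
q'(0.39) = 4.88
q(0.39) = -1.21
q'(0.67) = 1.31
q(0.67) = -0.47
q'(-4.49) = -0.00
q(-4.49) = -0.01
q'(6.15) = 0.00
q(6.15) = -0.01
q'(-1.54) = -0.10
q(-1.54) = -0.08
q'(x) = 1.28*(12.12*x - 0.44)/(-6.06*x^2 + 0.44*x - 0.31)^2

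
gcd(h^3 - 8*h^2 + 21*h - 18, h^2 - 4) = h - 2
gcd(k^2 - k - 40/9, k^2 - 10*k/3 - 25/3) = k + 5/3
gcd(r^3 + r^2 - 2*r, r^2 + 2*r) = r^2 + 2*r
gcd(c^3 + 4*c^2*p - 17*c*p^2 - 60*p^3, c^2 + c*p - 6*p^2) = c + 3*p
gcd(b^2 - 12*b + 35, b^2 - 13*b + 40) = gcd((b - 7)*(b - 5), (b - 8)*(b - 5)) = b - 5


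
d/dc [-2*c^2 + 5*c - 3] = 5 - 4*c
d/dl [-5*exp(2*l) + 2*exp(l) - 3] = (2 - 10*exp(l))*exp(l)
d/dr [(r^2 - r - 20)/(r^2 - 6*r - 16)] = (-5*r^2 + 8*r - 104)/(r^4 - 12*r^3 + 4*r^2 + 192*r + 256)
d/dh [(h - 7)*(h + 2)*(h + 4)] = 3*h^2 - 2*h - 34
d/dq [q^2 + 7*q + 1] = 2*q + 7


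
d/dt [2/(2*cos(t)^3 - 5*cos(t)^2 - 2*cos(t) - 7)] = 4*(-sin(t) - 10*sin(2*t) + 3*sin(3*t))/(cos(t) + 5*cos(2*t) - cos(3*t) + 19)^2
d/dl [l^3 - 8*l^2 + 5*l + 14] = 3*l^2 - 16*l + 5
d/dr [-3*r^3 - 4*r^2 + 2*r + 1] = -9*r^2 - 8*r + 2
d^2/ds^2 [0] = 0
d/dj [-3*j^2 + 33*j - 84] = 33 - 6*j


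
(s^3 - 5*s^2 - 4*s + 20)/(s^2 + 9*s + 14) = (s^2 - 7*s + 10)/(s + 7)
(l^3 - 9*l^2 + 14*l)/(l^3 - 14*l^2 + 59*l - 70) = l/(l - 5)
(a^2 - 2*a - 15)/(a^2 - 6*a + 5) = (a + 3)/(a - 1)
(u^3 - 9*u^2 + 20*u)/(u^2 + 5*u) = (u^2 - 9*u + 20)/(u + 5)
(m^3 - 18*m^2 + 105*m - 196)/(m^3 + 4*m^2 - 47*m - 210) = (m^2 - 11*m + 28)/(m^2 + 11*m + 30)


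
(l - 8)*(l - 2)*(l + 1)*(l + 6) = l^4 - 3*l^3 - 48*l^2 + 52*l + 96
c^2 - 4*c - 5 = (c - 5)*(c + 1)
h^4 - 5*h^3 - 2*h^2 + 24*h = h*(h - 4)*(h - 3)*(h + 2)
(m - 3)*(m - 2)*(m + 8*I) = m^3 - 5*m^2 + 8*I*m^2 + 6*m - 40*I*m + 48*I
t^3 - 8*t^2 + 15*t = t*(t - 5)*(t - 3)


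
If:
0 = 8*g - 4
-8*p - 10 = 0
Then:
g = 1/2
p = -5/4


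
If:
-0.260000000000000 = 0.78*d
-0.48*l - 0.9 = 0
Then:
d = -0.33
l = -1.88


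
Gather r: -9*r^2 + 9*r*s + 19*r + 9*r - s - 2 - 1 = -9*r^2 + r*(9*s + 28) - s - 3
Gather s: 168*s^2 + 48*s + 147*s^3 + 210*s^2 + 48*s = 147*s^3 + 378*s^2 + 96*s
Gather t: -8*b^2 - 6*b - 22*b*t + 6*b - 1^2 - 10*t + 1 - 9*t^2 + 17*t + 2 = -8*b^2 - 9*t^2 + t*(7 - 22*b) + 2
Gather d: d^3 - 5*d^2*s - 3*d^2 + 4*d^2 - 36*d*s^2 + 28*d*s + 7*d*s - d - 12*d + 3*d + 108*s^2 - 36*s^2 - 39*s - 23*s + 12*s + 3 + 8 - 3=d^3 + d^2*(1 - 5*s) + d*(-36*s^2 + 35*s - 10) + 72*s^2 - 50*s + 8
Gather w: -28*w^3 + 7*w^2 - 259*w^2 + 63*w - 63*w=-28*w^3 - 252*w^2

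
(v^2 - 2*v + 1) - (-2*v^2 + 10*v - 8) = 3*v^2 - 12*v + 9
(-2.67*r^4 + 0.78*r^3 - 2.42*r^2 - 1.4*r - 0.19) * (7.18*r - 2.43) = -19.1706*r^5 + 12.0885*r^4 - 19.271*r^3 - 4.1714*r^2 + 2.0378*r + 0.4617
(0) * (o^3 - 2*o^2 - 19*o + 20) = 0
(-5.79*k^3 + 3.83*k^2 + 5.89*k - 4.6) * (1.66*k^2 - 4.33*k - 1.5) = -9.6114*k^5 + 31.4285*k^4 + 1.8785*k^3 - 38.8847*k^2 + 11.083*k + 6.9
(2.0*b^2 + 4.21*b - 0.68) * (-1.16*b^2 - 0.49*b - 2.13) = -2.32*b^4 - 5.8636*b^3 - 5.5341*b^2 - 8.6341*b + 1.4484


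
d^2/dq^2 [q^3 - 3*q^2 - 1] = 6*q - 6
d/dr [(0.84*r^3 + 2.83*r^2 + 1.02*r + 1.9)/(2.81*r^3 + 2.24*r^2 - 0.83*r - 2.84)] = (-6.0707*r^4 - 7.1268*r^3 - 27.8075*r^2 - 24.5864*r - 1.3198)/(7.8961*r^6 + 12.5888*r^5 + 0.353000000000001*r^4 - 19.6792*r^3 - 12.0343*r^2 + 4.7144*r + 8.0656)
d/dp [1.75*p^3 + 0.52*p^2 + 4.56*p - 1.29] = 5.25*p^2 + 1.04*p + 4.56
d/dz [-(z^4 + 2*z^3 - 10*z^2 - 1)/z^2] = -2*z - 2 - 2/z^3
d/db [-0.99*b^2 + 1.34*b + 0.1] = 1.34 - 1.98*b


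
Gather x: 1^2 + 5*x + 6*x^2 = 6*x^2 + 5*x + 1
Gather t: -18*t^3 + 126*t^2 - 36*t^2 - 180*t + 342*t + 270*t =-18*t^3 + 90*t^2 + 432*t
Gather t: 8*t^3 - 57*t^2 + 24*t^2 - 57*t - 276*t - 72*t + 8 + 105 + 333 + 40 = 8*t^3 - 33*t^2 - 405*t + 486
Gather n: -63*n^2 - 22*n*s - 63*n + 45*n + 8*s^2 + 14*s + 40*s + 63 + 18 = -63*n^2 + n*(-22*s - 18) + 8*s^2 + 54*s + 81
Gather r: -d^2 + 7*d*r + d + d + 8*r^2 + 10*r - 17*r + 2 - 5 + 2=-d^2 + 2*d + 8*r^2 + r*(7*d - 7) - 1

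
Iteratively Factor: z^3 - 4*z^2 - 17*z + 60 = (z - 5)*(z^2 + z - 12) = (z - 5)*(z - 3)*(z + 4)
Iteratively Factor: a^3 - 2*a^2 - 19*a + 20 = (a + 4)*(a^2 - 6*a + 5) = (a - 5)*(a + 4)*(a - 1)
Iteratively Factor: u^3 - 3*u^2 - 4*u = (u - 4)*(u^2 + u) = (u - 4)*(u + 1)*(u)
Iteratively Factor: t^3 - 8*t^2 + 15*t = (t)*(t^2 - 8*t + 15) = t*(t - 5)*(t - 3)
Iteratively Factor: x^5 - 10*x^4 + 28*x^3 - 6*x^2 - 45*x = (x)*(x^4 - 10*x^3 + 28*x^2 - 6*x - 45) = x*(x - 3)*(x^3 - 7*x^2 + 7*x + 15) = x*(x - 5)*(x - 3)*(x^2 - 2*x - 3) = x*(x - 5)*(x - 3)*(x + 1)*(x - 3)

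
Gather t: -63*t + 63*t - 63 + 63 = 0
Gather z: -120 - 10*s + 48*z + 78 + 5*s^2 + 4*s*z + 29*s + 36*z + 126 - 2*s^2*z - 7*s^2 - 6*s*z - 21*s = -2*s^2 - 2*s + z*(-2*s^2 - 2*s + 84) + 84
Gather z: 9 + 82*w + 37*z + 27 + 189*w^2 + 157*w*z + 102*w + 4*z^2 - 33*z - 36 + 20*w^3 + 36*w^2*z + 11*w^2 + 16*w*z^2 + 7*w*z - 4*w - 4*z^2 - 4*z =20*w^3 + 200*w^2 + 16*w*z^2 + 180*w + z*(36*w^2 + 164*w)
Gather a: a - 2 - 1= a - 3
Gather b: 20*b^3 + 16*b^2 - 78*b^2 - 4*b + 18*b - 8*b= 20*b^3 - 62*b^2 + 6*b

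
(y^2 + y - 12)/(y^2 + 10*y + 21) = (y^2 + y - 12)/(y^2 + 10*y + 21)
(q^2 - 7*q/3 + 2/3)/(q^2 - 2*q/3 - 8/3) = (3*q - 1)/(3*q + 4)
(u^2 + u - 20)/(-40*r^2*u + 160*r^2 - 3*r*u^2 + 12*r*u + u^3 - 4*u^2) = (-u - 5)/(40*r^2 + 3*r*u - u^2)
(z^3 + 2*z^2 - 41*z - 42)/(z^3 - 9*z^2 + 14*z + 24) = (z + 7)/(z - 4)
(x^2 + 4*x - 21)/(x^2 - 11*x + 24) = (x + 7)/(x - 8)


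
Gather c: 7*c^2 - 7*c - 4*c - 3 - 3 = 7*c^2 - 11*c - 6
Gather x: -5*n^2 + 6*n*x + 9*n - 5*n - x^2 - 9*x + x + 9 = -5*n^2 + 4*n - x^2 + x*(6*n - 8) + 9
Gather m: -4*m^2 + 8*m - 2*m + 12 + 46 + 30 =-4*m^2 + 6*m + 88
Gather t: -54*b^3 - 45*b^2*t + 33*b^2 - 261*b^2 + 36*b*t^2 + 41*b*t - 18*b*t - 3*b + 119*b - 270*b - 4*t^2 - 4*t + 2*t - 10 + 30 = -54*b^3 - 228*b^2 - 154*b + t^2*(36*b - 4) + t*(-45*b^2 + 23*b - 2) + 20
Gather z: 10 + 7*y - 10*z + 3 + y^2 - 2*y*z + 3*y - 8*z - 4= y^2 + 10*y + z*(-2*y - 18) + 9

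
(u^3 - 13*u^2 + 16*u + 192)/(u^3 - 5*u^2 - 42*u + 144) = (u^2 - 5*u - 24)/(u^2 + 3*u - 18)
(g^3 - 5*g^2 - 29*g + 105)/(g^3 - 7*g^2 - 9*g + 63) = (g + 5)/(g + 3)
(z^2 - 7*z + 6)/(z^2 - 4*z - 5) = (-z^2 + 7*z - 6)/(-z^2 + 4*z + 5)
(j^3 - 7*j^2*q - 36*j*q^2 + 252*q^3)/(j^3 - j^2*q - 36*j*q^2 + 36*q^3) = (-j + 7*q)/(-j + q)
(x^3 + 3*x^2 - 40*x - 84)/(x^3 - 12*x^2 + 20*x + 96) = (x + 7)/(x - 8)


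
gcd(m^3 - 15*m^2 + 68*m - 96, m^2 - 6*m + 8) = m - 4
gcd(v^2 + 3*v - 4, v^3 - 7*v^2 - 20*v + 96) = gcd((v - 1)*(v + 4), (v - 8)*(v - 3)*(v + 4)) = v + 4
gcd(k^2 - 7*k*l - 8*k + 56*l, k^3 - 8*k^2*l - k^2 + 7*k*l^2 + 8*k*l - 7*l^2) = k - 7*l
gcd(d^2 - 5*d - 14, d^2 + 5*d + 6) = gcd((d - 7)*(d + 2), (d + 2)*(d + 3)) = d + 2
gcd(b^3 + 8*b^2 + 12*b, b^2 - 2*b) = b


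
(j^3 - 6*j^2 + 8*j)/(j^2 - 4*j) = j - 2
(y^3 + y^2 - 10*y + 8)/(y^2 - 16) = (y^2 - 3*y + 2)/(y - 4)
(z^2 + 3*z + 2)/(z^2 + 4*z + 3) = (z + 2)/(z + 3)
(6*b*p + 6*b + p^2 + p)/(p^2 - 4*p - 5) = (6*b + p)/(p - 5)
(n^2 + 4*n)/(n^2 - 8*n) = (n + 4)/(n - 8)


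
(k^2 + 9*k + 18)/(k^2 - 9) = (k + 6)/(k - 3)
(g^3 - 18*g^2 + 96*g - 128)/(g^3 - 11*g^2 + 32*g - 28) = (g^2 - 16*g + 64)/(g^2 - 9*g + 14)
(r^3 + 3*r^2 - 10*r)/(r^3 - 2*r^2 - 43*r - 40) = r*(r - 2)/(r^2 - 7*r - 8)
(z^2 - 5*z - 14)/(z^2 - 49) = (z + 2)/(z + 7)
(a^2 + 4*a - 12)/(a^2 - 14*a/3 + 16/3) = 3*(a + 6)/(3*a - 8)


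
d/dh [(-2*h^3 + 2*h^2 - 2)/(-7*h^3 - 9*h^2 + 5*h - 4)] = 2*(16*h^4 - 10*h^3 - 4*h^2 - 26*h + 5)/(49*h^6 + 126*h^5 + 11*h^4 - 34*h^3 + 97*h^2 - 40*h + 16)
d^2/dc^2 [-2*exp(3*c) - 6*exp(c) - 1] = (-18*exp(2*c) - 6)*exp(c)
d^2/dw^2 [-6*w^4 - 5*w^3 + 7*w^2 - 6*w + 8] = -72*w^2 - 30*w + 14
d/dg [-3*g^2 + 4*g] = 4 - 6*g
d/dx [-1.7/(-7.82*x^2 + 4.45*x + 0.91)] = (7.565 - 26.588*x)/(-7.82*x^2 + 4.45*x + 0.91)^2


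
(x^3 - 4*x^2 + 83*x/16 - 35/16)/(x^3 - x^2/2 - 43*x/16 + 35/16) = (4*x - 7)/(4*x + 7)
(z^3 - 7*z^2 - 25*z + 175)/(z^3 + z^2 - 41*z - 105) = (z - 5)/(z + 3)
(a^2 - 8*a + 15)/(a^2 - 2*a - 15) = (a - 3)/(a + 3)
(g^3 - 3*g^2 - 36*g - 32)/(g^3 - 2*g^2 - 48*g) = (g^2 + 5*g + 4)/(g*(g + 6))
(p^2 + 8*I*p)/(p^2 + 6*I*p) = (p + 8*I)/(p + 6*I)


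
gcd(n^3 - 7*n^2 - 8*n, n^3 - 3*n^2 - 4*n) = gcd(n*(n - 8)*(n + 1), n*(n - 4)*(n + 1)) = n^2 + n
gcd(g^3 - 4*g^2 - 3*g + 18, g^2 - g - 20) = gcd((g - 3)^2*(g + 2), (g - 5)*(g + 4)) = 1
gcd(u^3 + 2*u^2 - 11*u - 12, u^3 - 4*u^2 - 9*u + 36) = u - 3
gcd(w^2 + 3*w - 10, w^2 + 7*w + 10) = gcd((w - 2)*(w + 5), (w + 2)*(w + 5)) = w + 5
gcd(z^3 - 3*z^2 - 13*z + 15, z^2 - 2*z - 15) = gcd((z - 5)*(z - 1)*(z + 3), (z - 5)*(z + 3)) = z^2 - 2*z - 15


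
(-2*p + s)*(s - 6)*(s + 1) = -2*p*s^2 + 10*p*s + 12*p + s^3 - 5*s^2 - 6*s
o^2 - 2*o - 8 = (o - 4)*(o + 2)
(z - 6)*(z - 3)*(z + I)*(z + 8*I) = z^4 - 9*z^3 + 9*I*z^3 + 10*z^2 - 81*I*z^2 + 72*z + 162*I*z - 144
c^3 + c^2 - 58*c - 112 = (c - 8)*(c + 2)*(c + 7)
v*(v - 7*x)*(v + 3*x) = v^3 - 4*v^2*x - 21*v*x^2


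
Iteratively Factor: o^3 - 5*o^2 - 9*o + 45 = (o - 3)*(o^2 - 2*o - 15) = (o - 5)*(o - 3)*(o + 3)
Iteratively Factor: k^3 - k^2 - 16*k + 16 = (k - 1)*(k^2 - 16) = (k - 4)*(k - 1)*(k + 4)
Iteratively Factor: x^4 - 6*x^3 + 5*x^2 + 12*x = (x - 3)*(x^3 - 3*x^2 - 4*x) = (x - 4)*(x - 3)*(x^2 + x) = (x - 4)*(x - 3)*(x + 1)*(x)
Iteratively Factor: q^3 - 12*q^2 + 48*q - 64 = (q - 4)*(q^2 - 8*q + 16) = (q - 4)^2*(q - 4)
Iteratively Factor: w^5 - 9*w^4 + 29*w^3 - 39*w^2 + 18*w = (w - 1)*(w^4 - 8*w^3 + 21*w^2 - 18*w) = (w - 2)*(w - 1)*(w^3 - 6*w^2 + 9*w) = (w - 3)*(w - 2)*(w - 1)*(w^2 - 3*w) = w*(w - 3)*(w - 2)*(w - 1)*(w - 3)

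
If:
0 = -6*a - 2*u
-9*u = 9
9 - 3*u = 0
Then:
No Solution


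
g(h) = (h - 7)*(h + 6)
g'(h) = 2*h - 1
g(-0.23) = -41.72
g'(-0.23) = -1.46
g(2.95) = -36.25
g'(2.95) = 4.90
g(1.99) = -40.03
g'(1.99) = 2.98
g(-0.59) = -41.06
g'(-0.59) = -2.18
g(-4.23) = -19.88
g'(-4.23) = -9.46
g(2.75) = -37.19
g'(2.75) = 4.50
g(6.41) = -7.32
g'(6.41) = 11.82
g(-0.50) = -41.25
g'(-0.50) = -2.00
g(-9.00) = 48.00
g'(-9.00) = -19.00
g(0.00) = -42.00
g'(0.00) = -1.00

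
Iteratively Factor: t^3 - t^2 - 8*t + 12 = (t + 3)*(t^2 - 4*t + 4) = (t - 2)*(t + 3)*(t - 2)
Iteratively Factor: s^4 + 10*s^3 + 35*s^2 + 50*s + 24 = (s + 1)*(s^3 + 9*s^2 + 26*s + 24) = (s + 1)*(s + 4)*(s^2 + 5*s + 6) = (s + 1)*(s + 2)*(s + 4)*(s + 3)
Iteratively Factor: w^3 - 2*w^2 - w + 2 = (w + 1)*(w^2 - 3*w + 2) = (w - 1)*(w + 1)*(w - 2)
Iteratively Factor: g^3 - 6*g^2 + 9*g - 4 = (g - 1)*(g^2 - 5*g + 4) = (g - 1)^2*(g - 4)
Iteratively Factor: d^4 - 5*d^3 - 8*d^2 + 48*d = (d - 4)*(d^3 - d^2 - 12*d) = (d - 4)^2*(d^2 + 3*d) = (d - 4)^2*(d + 3)*(d)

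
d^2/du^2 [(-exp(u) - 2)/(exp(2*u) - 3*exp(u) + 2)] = (-exp(4*u) - 11*exp(3*u) + 30*exp(2*u) - 8*exp(u) - 16)*exp(u)/(exp(6*u) - 9*exp(5*u) + 33*exp(4*u) - 63*exp(3*u) + 66*exp(2*u) - 36*exp(u) + 8)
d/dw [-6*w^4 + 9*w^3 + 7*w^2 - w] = -24*w^3 + 27*w^2 + 14*w - 1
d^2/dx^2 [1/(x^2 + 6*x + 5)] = 2*(-x^2 - 6*x + 4*(x + 3)^2 - 5)/(x^2 + 6*x + 5)^3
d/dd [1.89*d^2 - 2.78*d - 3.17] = 3.78*d - 2.78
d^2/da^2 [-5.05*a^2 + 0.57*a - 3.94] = -10.1000000000000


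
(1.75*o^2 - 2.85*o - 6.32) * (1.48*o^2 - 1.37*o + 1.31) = 2.59*o^4 - 6.6155*o^3 - 3.1566*o^2 + 4.9249*o - 8.2792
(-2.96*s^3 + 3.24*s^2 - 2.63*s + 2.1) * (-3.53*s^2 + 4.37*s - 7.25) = 10.4488*s^5 - 24.3724*s^4 + 44.9027*s^3 - 42.3961*s^2 + 28.2445*s - 15.225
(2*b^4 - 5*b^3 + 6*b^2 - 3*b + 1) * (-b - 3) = -2*b^5 - b^4 + 9*b^3 - 15*b^2 + 8*b - 3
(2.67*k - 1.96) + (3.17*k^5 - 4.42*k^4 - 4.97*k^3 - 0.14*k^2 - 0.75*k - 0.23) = 3.17*k^5 - 4.42*k^4 - 4.97*k^3 - 0.14*k^2 + 1.92*k - 2.19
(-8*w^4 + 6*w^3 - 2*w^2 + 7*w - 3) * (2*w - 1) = -16*w^5 + 20*w^4 - 10*w^3 + 16*w^2 - 13*w + 3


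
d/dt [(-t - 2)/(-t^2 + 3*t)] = (-t^2 - 4*t + 6)/(t^2*(t^2 - 6*t + 9))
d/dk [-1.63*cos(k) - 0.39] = 1.63*sin(k)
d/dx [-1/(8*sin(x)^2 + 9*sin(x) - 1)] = (16*sin(x) + 9)*cos(x)/(8*sin(x)^2 + 9*sin(x) - 1)^2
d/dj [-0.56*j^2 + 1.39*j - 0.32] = 1.39 - 1.12*j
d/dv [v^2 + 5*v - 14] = 2*v + 5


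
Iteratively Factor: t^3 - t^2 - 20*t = (t)*(t^2 - t - 20) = t*(t - 5)*(t + 4)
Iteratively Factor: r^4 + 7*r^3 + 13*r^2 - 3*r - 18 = (r + 2)*(r^3 + 5*r^2 + 3*r - 9) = (r + 2)*(r + 3)*(r^2 + 2*r - 3) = (r - 1)*(r + 2)*(r + 3)*(r + 3)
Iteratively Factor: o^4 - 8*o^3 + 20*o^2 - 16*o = (o - 2)*(o^3 - 6*o^2 + 8*o) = (o - 2)^2*(o^2 - 4*o) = (o - 4)*(o - 2)^2*(o)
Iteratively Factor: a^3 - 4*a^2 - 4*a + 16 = (a - 2)*(a^2 - 2*a - 8) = (a - 4)*(a - 2)*(a + 2)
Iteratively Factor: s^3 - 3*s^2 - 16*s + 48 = (s - 3)*(s^2 - 16) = (s - 4)*(s - 3)*(s + 4)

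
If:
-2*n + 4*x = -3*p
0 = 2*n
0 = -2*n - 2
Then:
No Solution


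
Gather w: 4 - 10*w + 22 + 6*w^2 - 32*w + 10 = 6*w^2 - 42*w + 36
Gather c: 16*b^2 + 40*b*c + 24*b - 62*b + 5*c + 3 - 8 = 16*b^2 - 38*b + c*(40*b + 5) - 5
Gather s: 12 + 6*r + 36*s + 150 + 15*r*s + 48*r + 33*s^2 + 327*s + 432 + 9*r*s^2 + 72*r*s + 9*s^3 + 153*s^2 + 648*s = 54*r + 9*s^3 + s^2*(9*r + 186) + s*(87*r + 1011) + 594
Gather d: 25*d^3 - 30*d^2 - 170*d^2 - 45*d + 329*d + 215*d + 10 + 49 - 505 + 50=25*d^3 - 200*d^2 + 499*d - 396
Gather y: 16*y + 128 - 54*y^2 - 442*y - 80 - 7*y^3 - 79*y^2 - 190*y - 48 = -7*y^3 - 133*y^2 - 616*y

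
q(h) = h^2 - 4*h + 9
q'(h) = 2*h - 4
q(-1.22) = 15.37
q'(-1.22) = -6.44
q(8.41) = 46.09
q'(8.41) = 12.82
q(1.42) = 5.34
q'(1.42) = -1.16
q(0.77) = 6.51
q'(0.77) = -2.46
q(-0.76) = 12.62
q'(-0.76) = -5.52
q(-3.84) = 39.11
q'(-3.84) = -11.68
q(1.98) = 5.00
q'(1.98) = -0.04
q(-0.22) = 9.93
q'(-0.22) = -4.44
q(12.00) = 105.00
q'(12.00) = 20.00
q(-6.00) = 69.00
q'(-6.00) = -16.00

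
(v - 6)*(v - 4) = v^2 - 10*v + 24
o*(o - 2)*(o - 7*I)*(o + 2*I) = o^4 - 2*o^3 - 5*I*o^3 + 14*o^2 + 10*I*o^2 - 28*o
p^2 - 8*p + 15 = (p - 5)*(p - 3)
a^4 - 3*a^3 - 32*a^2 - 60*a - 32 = (a - 8)*(a + 1)*(a + 2)^2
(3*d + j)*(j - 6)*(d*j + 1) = 3*d^2*j^2 - 18*d^2*j + d*j^3 - 6*d*j^2 + 3*d*j - 18*d + j^2 - 6*j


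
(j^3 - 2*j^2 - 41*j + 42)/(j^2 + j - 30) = (j^2 - 8*j + 7)/(j - 5)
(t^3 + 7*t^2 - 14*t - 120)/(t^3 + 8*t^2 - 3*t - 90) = (t - 4)/(t - 3)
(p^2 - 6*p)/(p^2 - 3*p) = (p - 6)/(p - 3)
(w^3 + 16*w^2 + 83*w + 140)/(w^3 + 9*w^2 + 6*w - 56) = (w + 5)/(w - 2)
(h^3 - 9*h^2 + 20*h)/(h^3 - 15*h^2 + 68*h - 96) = h*(h - 5)/(h^2 - 11*h + 24)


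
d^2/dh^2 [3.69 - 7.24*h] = 0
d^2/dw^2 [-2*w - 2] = 0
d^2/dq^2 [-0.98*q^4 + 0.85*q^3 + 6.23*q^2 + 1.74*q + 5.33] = -11.76*q^2 + 5.1*q + 12.46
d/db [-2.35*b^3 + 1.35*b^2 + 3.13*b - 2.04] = -7.05*b^2 + 2.7*b + 3.13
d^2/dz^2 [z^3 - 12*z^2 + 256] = 6*z - 24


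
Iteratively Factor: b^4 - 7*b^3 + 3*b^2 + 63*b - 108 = (b - 4)*(b^3 - 3*b^2 - 9*b + 27) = (b - 4)*(b - 3)*(b^2 - 9) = (b - 4)*(b - 3)^2*(b + 3)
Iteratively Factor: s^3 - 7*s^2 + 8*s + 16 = (s - 4)*(s^2 - 3*s - 4) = (s - 4)^2*(s + 1)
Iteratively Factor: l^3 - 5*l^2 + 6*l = (l - 3)*(l^2 - 2*l) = l*(l - 3)*(l - 2)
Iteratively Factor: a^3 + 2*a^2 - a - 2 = (a + 1)*(a^2 + a - 2) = (a + 1)*(a + 2)*(a - 1)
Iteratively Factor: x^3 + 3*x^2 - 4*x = (x - 1)*(x^2 + 4*x) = (x - 1)*(x + 4)*(x)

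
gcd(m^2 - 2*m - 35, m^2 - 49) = m - 7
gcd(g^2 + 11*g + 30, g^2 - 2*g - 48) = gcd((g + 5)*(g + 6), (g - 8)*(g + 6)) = g + 6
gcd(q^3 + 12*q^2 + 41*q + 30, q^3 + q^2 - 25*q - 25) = q^2 + 6*q + 5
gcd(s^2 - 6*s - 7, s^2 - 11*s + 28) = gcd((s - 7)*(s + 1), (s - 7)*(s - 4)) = s - 7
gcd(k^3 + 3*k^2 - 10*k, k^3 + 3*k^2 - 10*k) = k^3 + 3*k^2 - 10*k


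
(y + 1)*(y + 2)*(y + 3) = y^3 + 6*y^2 + 11*y + 6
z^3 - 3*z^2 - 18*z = z*(z - 6)*(z + 3)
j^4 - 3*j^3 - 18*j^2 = j^2*(j - 6)*(j + 3)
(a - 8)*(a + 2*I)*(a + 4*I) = a^3 - 8*a^2 + 6*I*a^2 - 8*a - 48*I*a + 64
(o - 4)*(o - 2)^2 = o^3 - 8*o^2 + 20*o - 16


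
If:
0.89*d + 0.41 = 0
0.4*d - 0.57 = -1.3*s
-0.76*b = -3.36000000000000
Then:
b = 4.42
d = -0.46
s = 0.58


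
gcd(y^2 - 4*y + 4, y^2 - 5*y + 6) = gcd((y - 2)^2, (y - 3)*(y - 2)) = y - 2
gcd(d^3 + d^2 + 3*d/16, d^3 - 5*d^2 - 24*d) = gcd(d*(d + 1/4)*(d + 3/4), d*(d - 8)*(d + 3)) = d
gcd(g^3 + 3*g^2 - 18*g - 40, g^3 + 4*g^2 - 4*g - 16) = g + 2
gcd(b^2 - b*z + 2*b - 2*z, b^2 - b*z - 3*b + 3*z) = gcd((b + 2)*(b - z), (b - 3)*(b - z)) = -b + z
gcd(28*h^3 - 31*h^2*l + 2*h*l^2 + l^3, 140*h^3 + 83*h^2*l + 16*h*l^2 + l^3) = 7*h + l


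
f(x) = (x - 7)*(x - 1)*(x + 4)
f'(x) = (x - 7)*(x - 1) + (x - 7)*(x + 4) + (x - 1)*(x + 4) = 3*x^2 - 8*x - 25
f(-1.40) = 52.42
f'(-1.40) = -7.92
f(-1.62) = 53.75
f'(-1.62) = -4.17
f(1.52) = -15.73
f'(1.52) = -30.23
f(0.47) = 15.47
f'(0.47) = -28.10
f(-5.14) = -84.98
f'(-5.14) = 95.38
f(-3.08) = 37.84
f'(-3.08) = 28.10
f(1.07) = -2.10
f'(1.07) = -30.13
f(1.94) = -28.25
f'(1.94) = -29.23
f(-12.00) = -1976.00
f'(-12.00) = 503.00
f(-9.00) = -800.00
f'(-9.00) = 290.00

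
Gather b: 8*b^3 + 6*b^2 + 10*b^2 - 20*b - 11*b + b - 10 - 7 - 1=8*b^3 + 16*b^2 - 30*b - 18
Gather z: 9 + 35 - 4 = 40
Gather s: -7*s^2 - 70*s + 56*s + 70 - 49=-7*s^2 - 14*s + 21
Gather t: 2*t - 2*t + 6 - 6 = 0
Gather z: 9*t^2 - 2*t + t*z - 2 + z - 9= 9*t^2 - 2*t + z*(t + 1) - 11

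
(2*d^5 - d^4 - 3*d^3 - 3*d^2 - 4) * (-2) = -4*d^5 + 2*d^4 + 6*d^3 + 6*d^2 + 8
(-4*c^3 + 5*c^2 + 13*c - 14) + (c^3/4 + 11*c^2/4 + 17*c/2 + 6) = -15*c^3/4 + 31*c^2/4 + 43*c/2 - 8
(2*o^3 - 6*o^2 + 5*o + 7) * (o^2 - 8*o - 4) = 2*o^5 - 22*o^4 + 45*o^3 - 9*o^2 - 76*o - 28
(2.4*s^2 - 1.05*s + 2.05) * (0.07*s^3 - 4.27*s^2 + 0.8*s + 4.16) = 0.168*s^5 - 10.3215*s^4 + 6.547*s^3 + 0.390500000000001*s^2 - 2.728*s + 8.528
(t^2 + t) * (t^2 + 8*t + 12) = t^4 + 9*t^3 + 20*t^2 + 12*t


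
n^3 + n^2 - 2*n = n*(n - 1)*(n + 2)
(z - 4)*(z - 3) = z^2 - 7*z + 12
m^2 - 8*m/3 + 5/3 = (m - 5/3)*(m - 1)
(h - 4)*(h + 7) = h^2 + 3*h - 28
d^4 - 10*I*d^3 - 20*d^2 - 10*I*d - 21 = (d - 7*I)*(d - 3*I)*(d - I)*(d + I)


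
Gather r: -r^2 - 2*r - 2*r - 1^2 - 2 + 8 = -r^2 - 4*r + 5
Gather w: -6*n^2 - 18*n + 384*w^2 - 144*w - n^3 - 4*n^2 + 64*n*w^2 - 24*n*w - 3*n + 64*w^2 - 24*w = -n^3 - 10*n^2 - 21*n + w^2*(64*n + 448) + w*(-24*n - 168)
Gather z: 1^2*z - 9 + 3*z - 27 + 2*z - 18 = 6*z - 54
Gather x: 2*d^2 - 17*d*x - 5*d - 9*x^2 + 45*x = 2*d^2 - 5*d - 9*x^2 + x*(45 - 17*d)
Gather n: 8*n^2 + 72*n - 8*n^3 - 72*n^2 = -8*n^3 - 64*n^2 + 72*n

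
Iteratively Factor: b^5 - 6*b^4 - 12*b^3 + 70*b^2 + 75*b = (b - 5)*(b^4 - b^3 - 17*b^2 - 15*b) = (b - 5)^2*(b^3 + 4*b^2 + 3*b) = (b - 5)^2*(b + 1)*(b^2 + 3*b) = b*(b - 5)^2*(b + 1)*(b + 3)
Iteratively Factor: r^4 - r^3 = (r)*(r^3 - r^2) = r*(r - 1)*(r^2) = r^2*(r - 1)*(r)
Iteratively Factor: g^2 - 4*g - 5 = (g - 5)*(g + 1)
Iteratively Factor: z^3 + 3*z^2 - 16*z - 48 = (z + 4)*(z^2 - z - 12) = (z + 3)*(z + 4)*(z - 4)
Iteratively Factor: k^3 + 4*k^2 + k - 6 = (k + 3)*(k^2 + k - 2) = (k - 1)*(k + 3)*(k + 2)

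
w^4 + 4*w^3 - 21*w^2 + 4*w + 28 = (w - 2)^2*(w + 1)*(w + 7)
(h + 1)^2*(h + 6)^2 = h^4 + 14*h^3 + 61*h^2 + 84*h + 36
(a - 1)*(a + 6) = a^2 + 5*a - 6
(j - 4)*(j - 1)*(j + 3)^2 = j^4 + j^3 - 17*j^2 - 21*j + 36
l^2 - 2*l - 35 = (l - 7)*(l + 5)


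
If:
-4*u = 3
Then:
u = -3/4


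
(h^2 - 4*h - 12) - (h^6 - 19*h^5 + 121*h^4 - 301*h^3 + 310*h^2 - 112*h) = -h^6 + 19*h^5 - 121*h^4 + 301*h^3 - 309*h^2 + 108*h - 12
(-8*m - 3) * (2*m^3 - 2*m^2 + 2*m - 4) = -16*m^4 + 10*m^3 - 10*m^2 + 26*m + 12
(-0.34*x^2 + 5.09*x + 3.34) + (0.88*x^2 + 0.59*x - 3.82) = 0.54*x^2 + 5.68*x - 0.48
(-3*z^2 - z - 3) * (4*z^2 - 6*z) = -12*z^4 + 14*z^3 - 6*z^2 + 18*z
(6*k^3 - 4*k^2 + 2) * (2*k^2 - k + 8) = 12*k^5 - 14*k^4 + 52*k^3 - 28*k^2 - 2*k + 16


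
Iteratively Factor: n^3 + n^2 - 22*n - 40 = (n - 5)*(n^2 + 6*n + 8) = (n - 5)*(n + 4)*(n + 2)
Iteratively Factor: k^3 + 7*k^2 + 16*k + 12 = (k + 3)*(k^2 + 4*k + 4) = (k + 2)*(k + 3)*(k + 2)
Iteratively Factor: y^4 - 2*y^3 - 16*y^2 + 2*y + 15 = (y - 5)*(y^3 + 3*y^2 - y - 3) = (y - 5)*(y - 1)*(y^2 + 4*y + 3) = (y - 5)*(y - 1)*(y + 3)*(y + 1)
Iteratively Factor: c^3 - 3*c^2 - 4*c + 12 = (c + 2)*(c^2 - 5*c + 6) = (c - 3)*(c + 2)*(c - 2)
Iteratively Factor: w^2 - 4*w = (w - 4)*(w)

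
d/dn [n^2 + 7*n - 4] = 2*n + 7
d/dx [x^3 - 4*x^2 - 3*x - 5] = 3*x^2 - 8*x - 3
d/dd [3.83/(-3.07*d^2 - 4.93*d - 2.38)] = (23.5162*d + 18.8819)/(3.07*d^2 + 4.93*d + 2.38)^2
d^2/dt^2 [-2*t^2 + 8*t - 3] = -4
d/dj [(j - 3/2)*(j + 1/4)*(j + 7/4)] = 3*j^2 + j - 41/16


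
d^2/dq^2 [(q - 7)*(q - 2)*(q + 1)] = 6*q - 16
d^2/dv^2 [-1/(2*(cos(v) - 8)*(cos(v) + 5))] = (4*sin(v)^4 - 171*sin(v)^2 - 435*cos(v)/4 - 9*cos(3*v)/4 + 69)/(2*(cos(v) - 8)^3*(cos(v) + 5)^3)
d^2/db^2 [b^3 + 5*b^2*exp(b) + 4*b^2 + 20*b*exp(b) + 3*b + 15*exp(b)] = 5*b^2*exp(b) + 40*b*exp(b) + 6*b + 65*exp(b) + 8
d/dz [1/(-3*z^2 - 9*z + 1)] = 3*(2*z + 3)/(3*z^2 + 9*z - 1)^2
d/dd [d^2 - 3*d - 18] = 2*d - 3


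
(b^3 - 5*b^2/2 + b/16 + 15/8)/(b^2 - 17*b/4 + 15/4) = (4*b^2 - 5*b - 6)/(4*(b - 3))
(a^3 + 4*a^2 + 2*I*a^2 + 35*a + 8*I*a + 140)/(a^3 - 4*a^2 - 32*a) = (a^2 + 2*I*a + 35)/(a*(a - 8))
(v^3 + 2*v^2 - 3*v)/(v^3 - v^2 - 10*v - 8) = v*(-v^2 - 2*v + 3)/(-v^3 + v^2 + 10*v + 8)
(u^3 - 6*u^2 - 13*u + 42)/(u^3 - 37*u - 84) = (u - 2)/(u + 4)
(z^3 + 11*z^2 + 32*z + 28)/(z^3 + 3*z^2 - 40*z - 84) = (z + 2)/(z - 6)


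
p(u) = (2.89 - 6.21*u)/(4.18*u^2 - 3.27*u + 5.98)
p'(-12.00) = 0.01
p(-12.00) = 0.12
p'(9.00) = 0.02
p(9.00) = -0.17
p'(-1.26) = 0.16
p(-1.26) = 0.64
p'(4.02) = 0.08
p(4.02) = -0.37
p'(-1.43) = 0.16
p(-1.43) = 0.61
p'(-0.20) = -0.47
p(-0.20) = 0.61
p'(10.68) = 0.01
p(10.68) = -0.14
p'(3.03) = 0.12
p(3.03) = -0.46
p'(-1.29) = 0.16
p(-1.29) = 0.64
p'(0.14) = -0.97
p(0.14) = 0.36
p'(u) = (2.89 - 6.21*u)*(3.27 - 8.36*u)/(4.18*u^2 - 3.27*u + 5.98)^2 - 6.21/(4.18*u^2 - 3.27*u + 5.98) = (25.9578*u^2 - 24.1604*u - 27.6855)/(17.4724*u^4 - 27.3372*u^3 + 60.6857*u^2 - 39.1092*u + 35.7604)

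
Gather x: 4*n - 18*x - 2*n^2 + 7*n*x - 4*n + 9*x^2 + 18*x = -2*n^2 + 7*n*x + 9*x^2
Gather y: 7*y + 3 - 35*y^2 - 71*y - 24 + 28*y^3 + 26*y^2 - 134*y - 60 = 28*y^3 - 9*y^2 - 198*y - 81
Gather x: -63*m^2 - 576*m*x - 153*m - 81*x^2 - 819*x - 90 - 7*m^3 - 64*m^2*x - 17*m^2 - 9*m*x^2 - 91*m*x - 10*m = -7*m^3 - 80*m^2 - 163*m + x^2*(-9*m - 81) + x*(-64*m^2 - 667*m - 819) - 90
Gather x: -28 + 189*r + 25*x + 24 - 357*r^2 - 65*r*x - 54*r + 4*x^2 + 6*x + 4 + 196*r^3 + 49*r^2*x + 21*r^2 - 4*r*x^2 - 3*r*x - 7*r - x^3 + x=196*r^3 - 336*r^2 + 128*r - x^3 + x^2*(4 - 4*r) + x*(49*r^2 - 68*r + 32)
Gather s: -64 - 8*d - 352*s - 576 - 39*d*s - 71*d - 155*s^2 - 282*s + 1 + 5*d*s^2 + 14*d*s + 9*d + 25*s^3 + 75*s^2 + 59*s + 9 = -70*d + 25*s^3 + s^2*(5*d - 80) + s*(-25*d - 575) - 630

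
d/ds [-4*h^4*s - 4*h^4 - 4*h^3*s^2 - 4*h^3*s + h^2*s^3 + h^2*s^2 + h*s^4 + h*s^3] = h*(-4*h^3 - 8*h^2*s - 4*h^2 + 3*h*s^2 + 2*h*s + 4*s^3 + 3*s^2)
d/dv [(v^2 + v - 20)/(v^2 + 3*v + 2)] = 2*(v^2 + 22*v + 31)/(v^4 + 6*v^3 + 13*v^2 + 12*v + 4)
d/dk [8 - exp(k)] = -exp(k)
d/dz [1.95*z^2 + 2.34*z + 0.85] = 3.9*z + 2.34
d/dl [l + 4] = 1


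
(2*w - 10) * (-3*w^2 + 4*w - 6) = -6*w^3 + 38*w^2 - 52*w + 60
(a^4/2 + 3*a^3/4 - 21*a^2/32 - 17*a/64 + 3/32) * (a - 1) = a^5/2 + a^4/4 - 45*a^3/32 + 25*a^2/64 + 23*a/64 - 3/32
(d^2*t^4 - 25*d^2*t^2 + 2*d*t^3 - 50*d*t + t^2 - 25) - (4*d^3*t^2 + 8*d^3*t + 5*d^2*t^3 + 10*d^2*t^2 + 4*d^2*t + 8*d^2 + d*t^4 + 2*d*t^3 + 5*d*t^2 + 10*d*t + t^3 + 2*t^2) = -4*d^3*t^2 - 8*d^3*t + d^2*t^4 - 5*d^2*t^3 - 35*d^2*t^2 - 4*d^2*t - 8*d^2 - d*t^4 - 5*d*t^2 - 60*d*t - t^3 - t^2 - 25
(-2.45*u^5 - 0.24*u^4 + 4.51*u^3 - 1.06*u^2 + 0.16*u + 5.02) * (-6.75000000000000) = 16.5375*u^5 + 1.62*u^4 - 30.4425*u^3 + 7.155*u^2 - 1.08*u - 33.885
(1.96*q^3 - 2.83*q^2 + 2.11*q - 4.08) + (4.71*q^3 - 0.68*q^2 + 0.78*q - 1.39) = 6.67*q^3 - 3.51*q^2 + 2.89*q - 5.47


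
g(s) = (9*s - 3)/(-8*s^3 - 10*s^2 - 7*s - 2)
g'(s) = (9*s - 3)*(24*s^2 + 20*s + 7)/(-8*s^3 - 10*s^2 - 7*s - 2)^2 + 9/(-8*s^3 - 10*s^2 - 7*s - 2) = 3*(48*s^3 + 6*s^2 - 20*s - 13)/(64*s^6 + 160*s^5 + 212*s^4 + 172*s^3 + 89*s^2 + 28*s + 4)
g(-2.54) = -0.31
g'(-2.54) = -0.31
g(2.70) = -0.08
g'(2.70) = 0.04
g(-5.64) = -0.05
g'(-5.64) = -0.02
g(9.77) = -0.01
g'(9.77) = 0.00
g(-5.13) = -0.06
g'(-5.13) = -0.03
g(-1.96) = -0.62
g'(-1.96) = -0.83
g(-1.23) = -2.21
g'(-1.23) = -5.08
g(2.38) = -0.10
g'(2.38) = 0.06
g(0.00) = 1.50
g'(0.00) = -9.75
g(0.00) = 1.50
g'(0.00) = -9.75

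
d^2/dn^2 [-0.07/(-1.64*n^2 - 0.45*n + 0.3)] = (-0.376544*n^2 - 0.10332*n + 0.07*(3.28*n + 0.45)*(6.56*n + 0.9) + 0.06888)/(1.64*n^2 + 0.45*n - 0.3)^3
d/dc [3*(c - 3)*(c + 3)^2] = 9*(c - 1)*(c + 3)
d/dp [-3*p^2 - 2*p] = -6*p - 2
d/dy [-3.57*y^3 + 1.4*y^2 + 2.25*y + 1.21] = -10.71*y^2 + 2.8*y + 2.25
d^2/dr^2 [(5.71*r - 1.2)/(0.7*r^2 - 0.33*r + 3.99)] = ((5.4486 - 23.982*r)*(0.7*r^2 - 0.33*r + 3.99) + (1.4*r - 0.33)*(2.8*r - 0.66)*(5.71*r - 1.2))/(0.7*r^2 - 0.33*r + 3.99)^3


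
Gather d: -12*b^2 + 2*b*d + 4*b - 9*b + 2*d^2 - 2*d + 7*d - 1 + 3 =-12*b^2 - 5*b + 2*d^2 + d*(2*b + 5) + 2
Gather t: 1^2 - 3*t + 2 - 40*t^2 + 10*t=-40*t^2 + 7*t + 3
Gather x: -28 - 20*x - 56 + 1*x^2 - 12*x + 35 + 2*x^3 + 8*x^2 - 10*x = 2*x^3 + 9*x^2 - 42*x - 49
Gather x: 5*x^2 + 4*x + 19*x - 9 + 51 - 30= 5*x^2 + 23*x + 12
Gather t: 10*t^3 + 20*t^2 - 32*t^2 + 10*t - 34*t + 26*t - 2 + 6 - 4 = 10*t^3 - 12*t^2 + 2*t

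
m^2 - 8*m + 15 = (m - 5)*(m - 3)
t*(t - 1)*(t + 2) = t^3 + t^2 - 2*t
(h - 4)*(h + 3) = h^2 - h - 12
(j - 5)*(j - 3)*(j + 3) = j^3 - 5*j^2 - 9*j + 45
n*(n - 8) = n^2 - 8*n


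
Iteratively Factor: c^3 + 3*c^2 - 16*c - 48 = (c + 3)*(c^2 - 16) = (c - 4)*(c + 3)*(c + 4)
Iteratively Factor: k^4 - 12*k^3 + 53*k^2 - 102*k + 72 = (k - 4)*(k^3 - 8*k^2 + 21*k - 18) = (k - 4)*(k - 2)*(k^2 - 6*k + 9) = (k - 4)*(k - 3)*(k - 2)*(k - 3)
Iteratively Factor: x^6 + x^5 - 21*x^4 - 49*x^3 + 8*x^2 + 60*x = (x)*(x^5 + x^4 - 21*x^3 - 49*x^2 + 8*x + 60) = x*(x + 2)*(x^4 - x^3 - 19*x^2 - 11*x + 30) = x*(x - 5)*(x + 2)*(x^3 + 4*x^2 + x - 6) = x*(x - 5)*(x + 2)*(x + 3)*(x^2 + x - 2) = x*(x - 5)*(x + 2)^2*(x + 3)*(x - 1)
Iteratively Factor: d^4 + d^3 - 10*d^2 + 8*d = (d - 1)*(d^3 + 2*d^2 - 8*d) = (d - 2)*(d - 1)*(d^2 + 4*d) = (d - 2)*(d - 1)*(d + 4)*(d)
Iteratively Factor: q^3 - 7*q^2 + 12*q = (q - 4)*(q^2 - 3*q) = q*(q - 4)*(q - 3)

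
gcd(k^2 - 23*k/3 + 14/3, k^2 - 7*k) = k - 7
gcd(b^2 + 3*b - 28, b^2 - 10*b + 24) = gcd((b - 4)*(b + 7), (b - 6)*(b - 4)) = b - 4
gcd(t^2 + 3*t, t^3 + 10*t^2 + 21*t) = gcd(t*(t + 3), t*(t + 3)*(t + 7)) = t^2 + 3*t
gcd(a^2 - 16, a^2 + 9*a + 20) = a + 4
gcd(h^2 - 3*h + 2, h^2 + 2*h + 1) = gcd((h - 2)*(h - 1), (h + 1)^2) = 1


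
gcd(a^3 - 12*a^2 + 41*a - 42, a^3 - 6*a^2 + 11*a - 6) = a^2 - 5*a + 6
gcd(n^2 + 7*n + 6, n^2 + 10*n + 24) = n + 6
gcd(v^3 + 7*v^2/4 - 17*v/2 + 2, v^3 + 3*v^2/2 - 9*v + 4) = v^2 + 2*v - 8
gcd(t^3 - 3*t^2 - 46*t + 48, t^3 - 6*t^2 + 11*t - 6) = t - 1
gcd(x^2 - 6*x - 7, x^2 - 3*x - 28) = x - 7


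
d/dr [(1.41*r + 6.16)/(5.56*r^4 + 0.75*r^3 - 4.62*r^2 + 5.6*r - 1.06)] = (-23.5188*r^4 - 139.1134*r^3 - 7.3458*r^2 + 56.9184*r - 35.9906)/(30.9136*r^8 + 8.34*r^7 - 50.8119*r^6 + 55.342*r^5 + 17.9572*r^4 - 53.334*r^3 + 41.1544*r^2 - 11.872*r + 1.1236)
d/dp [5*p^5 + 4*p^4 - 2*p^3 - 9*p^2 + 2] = p*(25*p^3 + 16*p^2 - 6*p - 18)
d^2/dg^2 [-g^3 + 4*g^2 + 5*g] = 8 - 6*g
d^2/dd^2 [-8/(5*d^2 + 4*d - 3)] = 16*(25*d^2 + 20*d - 4*(5*d + 2)^2 - 15)/(5*d^2 + 4*d - 3)^3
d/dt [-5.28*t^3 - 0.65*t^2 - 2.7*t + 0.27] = -15.84*t^2 - 1.3*t - 2.7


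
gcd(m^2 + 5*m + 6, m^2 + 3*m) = m + 3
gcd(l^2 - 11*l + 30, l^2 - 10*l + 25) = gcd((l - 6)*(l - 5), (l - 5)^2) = l - 5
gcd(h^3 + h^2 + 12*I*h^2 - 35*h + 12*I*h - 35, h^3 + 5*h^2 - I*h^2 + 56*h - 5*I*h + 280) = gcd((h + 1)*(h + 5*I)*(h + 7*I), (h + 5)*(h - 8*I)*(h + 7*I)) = h + 7*I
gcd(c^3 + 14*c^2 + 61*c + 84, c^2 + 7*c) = c + 7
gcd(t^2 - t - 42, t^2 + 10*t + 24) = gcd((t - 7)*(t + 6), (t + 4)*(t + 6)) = t + 6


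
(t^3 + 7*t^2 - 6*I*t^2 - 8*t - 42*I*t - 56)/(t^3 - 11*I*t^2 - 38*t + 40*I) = (t + 7)/(t - 5*I)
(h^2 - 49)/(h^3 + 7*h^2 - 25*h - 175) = (h - 7)/(h^2 - 25)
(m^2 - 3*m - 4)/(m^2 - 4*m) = (m + 1)/m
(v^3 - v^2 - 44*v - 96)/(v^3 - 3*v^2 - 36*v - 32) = (v + 3)/(v + 1)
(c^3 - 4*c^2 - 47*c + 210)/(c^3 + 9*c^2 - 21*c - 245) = (c - 6)/(c + 7)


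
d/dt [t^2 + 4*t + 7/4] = 2*t + 4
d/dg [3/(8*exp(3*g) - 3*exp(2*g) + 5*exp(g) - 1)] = (-72*exp(2*g) + 18*exp(g) - 15)*exp(g)/(8*exp(3*g) - 3*exp(2*g) + 5*exp(g) - 1)^2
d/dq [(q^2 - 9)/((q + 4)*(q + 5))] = (9*q^2 + 58*q + 81)/(q^4 + 18*q^3 + 121*q^2 + 360*q + 400)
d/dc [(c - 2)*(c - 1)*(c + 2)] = 3*c^2 - 2*c - 4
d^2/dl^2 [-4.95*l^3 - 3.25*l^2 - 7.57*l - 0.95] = -29.7*l - 6.5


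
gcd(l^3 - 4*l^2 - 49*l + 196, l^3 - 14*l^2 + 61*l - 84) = l^2 - 11*l + 28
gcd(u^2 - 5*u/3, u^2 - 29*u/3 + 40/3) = u - 5/3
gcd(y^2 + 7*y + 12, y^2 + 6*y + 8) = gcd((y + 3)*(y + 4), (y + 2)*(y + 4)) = y + 4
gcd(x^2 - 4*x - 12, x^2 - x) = 1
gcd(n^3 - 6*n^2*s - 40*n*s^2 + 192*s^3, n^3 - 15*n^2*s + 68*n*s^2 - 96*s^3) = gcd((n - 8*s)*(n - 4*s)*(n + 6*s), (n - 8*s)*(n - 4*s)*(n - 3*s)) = n^2 - 12*n*s + 32*s^2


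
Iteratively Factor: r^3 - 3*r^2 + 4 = (r - 2)*(r^2 - r - 2) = (r - 2)*(r + 1)*(r - 2)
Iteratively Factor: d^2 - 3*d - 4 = (d - 4)*(d + 1)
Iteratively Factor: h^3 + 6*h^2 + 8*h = (h)*(h^2 + 6*h + 8) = h*(h + 2)*(h + 4)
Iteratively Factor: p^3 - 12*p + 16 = (p - 2)*(p^2 + 2*p - 8) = (p - 2)*(p + 4)*(p - 2)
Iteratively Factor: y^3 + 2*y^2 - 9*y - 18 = (y - 3)*(y^2 + 5*y + 6) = (y - 3)*(y + 2)*(y + 3)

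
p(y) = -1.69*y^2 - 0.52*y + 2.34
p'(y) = -3.38*y - 0.52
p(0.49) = 1.68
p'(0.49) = -2.18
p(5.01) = -42.68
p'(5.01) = -17.45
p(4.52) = -34.54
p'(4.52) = -15.80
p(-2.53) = -7.16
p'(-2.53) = 8.03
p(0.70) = 1.15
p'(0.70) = -2.89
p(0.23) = 2.13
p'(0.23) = -1.30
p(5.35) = -48.81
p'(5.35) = -18.60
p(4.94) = -41.47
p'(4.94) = -17.22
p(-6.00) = -55.38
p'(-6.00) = 19.76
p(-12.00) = -234.78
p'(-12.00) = 40.04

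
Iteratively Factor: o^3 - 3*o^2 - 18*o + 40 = (o + 4)*(o^2 - 7*o + 10) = (o - 5)*(o + 4)*(o - 2)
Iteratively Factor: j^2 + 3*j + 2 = (j + 2)*(j + 1)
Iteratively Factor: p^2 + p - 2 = (p + 2)*(p - 1)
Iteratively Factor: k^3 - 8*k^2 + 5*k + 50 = (k - 5)*(k^2 - 3*k - 10) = (k - 5)*(k + 2)*(k - 5)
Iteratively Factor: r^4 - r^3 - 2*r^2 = (r)*(r^3 - r^2 - 2*r) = r^2*(r^2 - r - 2) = r^2*(r - 2)*(r + 1)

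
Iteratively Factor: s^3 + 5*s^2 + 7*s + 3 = (s + 1)*(s^2 + 4*s + 3) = (s + 1)^2*(s + 3)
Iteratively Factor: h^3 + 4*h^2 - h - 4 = (h + 1)*(h^2 + 3*h - 4) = (h + 1)*(h + 4)*(h - 1)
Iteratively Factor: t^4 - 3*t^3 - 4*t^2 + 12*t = (t - 2)*(t^3 - t^2 - 6*t) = t*(t - 2)*(t^2 - t - 6) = t*(t - 3)*(t - 2)*(t + 2)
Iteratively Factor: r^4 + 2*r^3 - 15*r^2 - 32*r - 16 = (r + 1)*(r^3 + r^2 - 16*r - 16) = (r + 1)^2*(r^2 - 16) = (r + 1)^2*(r + 4)*(r - 4)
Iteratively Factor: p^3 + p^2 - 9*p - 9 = (p + 1)*(p^2 - 9) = (p - 3)*(p + 1)*(p + 3)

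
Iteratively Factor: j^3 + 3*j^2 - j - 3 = (j - 1)*(j^2 + 4*j + 3) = (j - 1)*(j + 3)*(j + 1)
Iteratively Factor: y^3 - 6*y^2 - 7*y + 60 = (y + 3)*(y^2 - 9*y + 20) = (y - 5)*(y + 3)*(y - 4)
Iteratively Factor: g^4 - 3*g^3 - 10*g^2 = (g - 5)*(g^3 + 2*g^2) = g*(g - 5)*(g^2 + 2*g) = g*(g - 5)*(g + 2)*(g)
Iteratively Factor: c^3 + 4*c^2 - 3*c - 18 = (c + 3)*(c^2 + c - 6) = (c - 2)*(c + 3)*(c + 3)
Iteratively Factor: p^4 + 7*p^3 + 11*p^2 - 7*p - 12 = (p + 3)*(p^3 + 4*p^2 - p - 4) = (p - 1)*(p + 3)*(p^2 + 5*p + 4) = (p - 1)*(p + 3)*(p + 4)*(p + 1)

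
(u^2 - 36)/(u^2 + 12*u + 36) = (u - 6)/(u + 6)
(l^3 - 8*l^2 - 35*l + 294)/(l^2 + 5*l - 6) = (l^2 - 14*l + 49)/(l - 1)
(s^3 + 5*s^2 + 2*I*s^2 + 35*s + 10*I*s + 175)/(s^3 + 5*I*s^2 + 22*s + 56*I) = (s^2 + 5*s*(1 - I) - 25*I)/(s^2 - 2*I*s + 8)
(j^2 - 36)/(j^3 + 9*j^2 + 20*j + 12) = (j - 6)/(j^2 + 3*j + 2)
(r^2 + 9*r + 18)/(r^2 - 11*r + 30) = (r^2 + 9*r + 18)/(r^2 - 11*r + 30)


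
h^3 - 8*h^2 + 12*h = h*(h - 6)*(h - 2)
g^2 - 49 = (g - 7)*(g + 7)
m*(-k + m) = -k*m + m^2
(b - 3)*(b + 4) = b^2 + b - 12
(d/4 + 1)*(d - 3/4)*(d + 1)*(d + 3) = d^4/4 + 29*d^3/16 + 13*d^2/4 - 9*d/16 - 9/4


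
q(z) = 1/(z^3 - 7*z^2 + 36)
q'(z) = (-3*z^2 + 14*z)/(z^3 - 7*z^2 + 36)^2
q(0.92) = 0.03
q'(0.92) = 0.01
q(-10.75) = -0.00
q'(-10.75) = -0.00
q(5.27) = -0.08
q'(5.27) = -0.07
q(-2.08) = -0.30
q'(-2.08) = -3.90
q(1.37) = 0.04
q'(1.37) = 0.02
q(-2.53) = -0.04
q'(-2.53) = -0.09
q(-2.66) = -0.03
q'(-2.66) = -0.06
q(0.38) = 0.03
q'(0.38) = 0.00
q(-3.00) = -0.02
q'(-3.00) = -0.02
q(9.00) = 0.01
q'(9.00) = 0.00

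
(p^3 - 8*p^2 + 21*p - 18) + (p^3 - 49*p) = 2*p^3 - 8*p^2 - 28*p - 18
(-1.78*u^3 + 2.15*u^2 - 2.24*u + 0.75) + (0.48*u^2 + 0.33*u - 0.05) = -1.78*u^3 + 2.63*u^2 - 1.91*u + 0.7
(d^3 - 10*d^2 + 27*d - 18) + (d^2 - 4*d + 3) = d^3 - 9*d^2 + 23*d - 15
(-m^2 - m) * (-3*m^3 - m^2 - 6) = 3*m^5 + 4*m^4 + m^3 + 6*m^2 + 6*m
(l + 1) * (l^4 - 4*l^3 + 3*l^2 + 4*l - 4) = l^5 - 3*l^4 - l^3 + 7*l^2 - 4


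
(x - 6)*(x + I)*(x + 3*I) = x^3 - 6*x^2 + 4*I*x^2 - 3*x - 24*I*x + 18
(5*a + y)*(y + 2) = 5*a*y + 10*a + y^2 + 2*y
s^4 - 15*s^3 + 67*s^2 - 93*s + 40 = (s - 8)*(s - 5)*(s - 1)^2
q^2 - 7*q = q*(q - 7)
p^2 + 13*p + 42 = (p + 6)*(p + 7)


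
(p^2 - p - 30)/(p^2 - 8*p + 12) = (p + 5)/(p - 2)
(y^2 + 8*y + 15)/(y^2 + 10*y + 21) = (y + 5)/(y + 7)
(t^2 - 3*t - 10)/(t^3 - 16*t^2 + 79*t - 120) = (t + 2)/(t^2 - 11*t + 24)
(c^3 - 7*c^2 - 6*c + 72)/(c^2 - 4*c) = c - 3 - 18/c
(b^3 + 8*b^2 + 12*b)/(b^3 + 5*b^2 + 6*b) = (b + 6)/(b + 3)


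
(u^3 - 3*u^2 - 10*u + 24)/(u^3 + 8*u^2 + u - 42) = (u - 4)/(u + 7)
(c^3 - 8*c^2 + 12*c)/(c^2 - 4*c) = (c^2 - 8*c + 12)/(c - 4)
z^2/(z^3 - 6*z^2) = 1/(z - 6)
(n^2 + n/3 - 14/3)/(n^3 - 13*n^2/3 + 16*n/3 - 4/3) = (3*n + 7)/(3*n^2 - 7*n + 2)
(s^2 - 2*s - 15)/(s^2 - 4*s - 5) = (s + 3)/(s + 1)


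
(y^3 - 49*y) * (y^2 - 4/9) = y^5 - 445*y^3/9 + 196*y/9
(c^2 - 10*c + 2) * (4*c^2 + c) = 4*c^4 - 39*c^3 - 2*c^2 + 2*c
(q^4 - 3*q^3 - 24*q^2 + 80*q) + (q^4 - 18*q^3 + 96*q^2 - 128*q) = 2*q^4 - 21*q^3 + 72*q^2 - 48*q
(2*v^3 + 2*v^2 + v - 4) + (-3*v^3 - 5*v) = -v^3 + 2*v^2 - 4*v - 4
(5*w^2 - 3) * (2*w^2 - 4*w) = 10*w^4 - 20*w^3 - 6*w^2 + 12*w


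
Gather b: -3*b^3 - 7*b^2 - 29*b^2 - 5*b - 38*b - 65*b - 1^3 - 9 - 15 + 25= -3*b^3 - 36*b^2 - 108*b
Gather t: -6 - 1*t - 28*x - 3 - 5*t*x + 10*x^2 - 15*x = t*(-5*x - 1) + 10*x^2 - 43*x - 9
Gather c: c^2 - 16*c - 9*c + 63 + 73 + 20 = c^2 - 25*c + 156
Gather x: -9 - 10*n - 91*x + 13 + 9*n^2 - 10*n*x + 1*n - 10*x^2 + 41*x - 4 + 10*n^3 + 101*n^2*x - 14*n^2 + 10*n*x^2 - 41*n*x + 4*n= 10*n^3 - 5*n^2 - 5*n + x^2*(10*n - 10) + x*(101*n^2 - 51*n - 50)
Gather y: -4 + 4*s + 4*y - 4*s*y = 4*s + y*(4 - 4*s) - 4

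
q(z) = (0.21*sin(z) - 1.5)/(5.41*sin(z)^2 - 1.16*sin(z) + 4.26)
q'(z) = (-10.82*sin(z)*cos(z) + 1.16*cos(z))*(0.21*sin(z) - 1.5)/(5.41*sin(z)^2 - 1.16*sin(z) + 4.26)^2 + 0.21*cos(z)/(5.41*sin(z)^2 - 1.16*sin(z) + 4.26) = (-1.1361*sin(z)^2 + 16.23*sin(z) - 0.8454)*cos(z)/(29.2681*sin(z)^4 - 12.5512*sin(z)^3 + 47.4388*sin(z)^2 - 9.8832*sin(z) + 18.1476)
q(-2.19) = -0.19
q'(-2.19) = 0.11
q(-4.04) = -0.20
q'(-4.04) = -0.16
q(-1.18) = -0.17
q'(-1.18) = -0.06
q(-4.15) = -0.18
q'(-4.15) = -0.13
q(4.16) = -0.18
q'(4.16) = 0.10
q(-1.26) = -0.17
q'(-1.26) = -0.05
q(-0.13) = -0.34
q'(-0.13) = -0.15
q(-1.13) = -0.17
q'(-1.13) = -0.07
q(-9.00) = -0.28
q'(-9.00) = 0.22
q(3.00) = -0.35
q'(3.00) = -0.08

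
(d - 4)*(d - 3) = d^2 - 7*d + 12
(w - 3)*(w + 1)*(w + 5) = w^3 + 3*w^2 - 13*w - 15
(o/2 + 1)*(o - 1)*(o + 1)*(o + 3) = o^4/2 + 5*o^3/2 + 5*o^2/2 - 5*o/2 - 3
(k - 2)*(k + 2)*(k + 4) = k^3 + 4*k^2 - 4*k - 16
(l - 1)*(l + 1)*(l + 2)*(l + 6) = l^4 + 8*l^3 + 11*l^2 - 8*l - 12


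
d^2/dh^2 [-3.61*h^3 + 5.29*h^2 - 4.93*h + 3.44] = 10.58 - 21.66*h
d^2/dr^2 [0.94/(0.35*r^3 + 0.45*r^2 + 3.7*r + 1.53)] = (-(1.974*r + 0.846)*(0.35*r^3 + 0.45*r^2 + 3.7*r + 1.53) + 0.94*(1.05*r^2 + 0.9*r + 3.7)*(2.1*r^2 + 1.8*r + 7.4))/(0.35*r^3 + 0.45*r^2 + 3.7*r + 1.53)^3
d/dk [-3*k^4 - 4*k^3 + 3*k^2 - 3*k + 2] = -12*k^3 - 12*k^2 + 6*k - 3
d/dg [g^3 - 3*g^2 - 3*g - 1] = 3*g^2 - 6*g - 3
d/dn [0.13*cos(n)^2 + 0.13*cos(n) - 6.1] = -(0.26*cos(n) + 0.13)*sin(n)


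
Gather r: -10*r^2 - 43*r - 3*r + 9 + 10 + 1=-10*r^2 - 46*r + 20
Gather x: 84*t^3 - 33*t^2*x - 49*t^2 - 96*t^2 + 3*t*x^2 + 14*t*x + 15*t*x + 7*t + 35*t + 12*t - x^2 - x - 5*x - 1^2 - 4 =84*t^3 - 145*t^2 + 54*t + x^2*(3*t - 1) + x*(-33*t^2 + 29*t - 6) - 5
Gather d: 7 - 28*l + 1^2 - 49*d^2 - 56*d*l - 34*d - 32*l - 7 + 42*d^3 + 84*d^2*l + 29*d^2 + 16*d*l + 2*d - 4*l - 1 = 42*d^3 + d^2*(84*l - 20) + d*(-40*l - 32) - 64*l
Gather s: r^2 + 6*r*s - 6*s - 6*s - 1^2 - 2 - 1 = r^2 + s*(6*r - 12) - 4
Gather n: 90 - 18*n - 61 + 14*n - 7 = 22 - 4*n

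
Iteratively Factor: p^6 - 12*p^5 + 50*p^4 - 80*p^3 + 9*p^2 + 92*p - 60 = (p - 1)*(p^5 - 11*p^4 + 39*p^3 - 41*p^2 - 32*p + 60) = (p - 3)*(p - 1)*(p^4 - 8*p^3 + 15*p^2 + 4*p - 20) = (p - 5)*(p - 3)*(p - 1)*(p^3 - 3*p^2 + 4) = (p - 5)*(p - 3)*(p - 2)*(p - 1)*(p^2 - p - 2) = (p - 5)*(p - 3)*(p - 2)^2*(p - 1)*(p + 1)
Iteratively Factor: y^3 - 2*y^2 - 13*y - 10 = (y + 2)*(y^2 - 4*y - 5) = (y + 1)*(y + 2)*(y - 5)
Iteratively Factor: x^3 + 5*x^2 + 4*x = (x + 4)*(x^2 + x) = x*(x + 4)*(x + 1)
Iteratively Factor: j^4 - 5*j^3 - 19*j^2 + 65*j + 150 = (j - 5)*(j^3 - 19*j - 30) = (j - 5)*(j + 3)*(j^2 - 3*j - 10) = (j - 5)*(j + 2)*(j + 3)*(j - 5)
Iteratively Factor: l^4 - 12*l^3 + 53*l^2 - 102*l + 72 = (l - 2)*(l^3 - 10*l^2 + 33*l - 36) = (l - 3)*(l - 2)*(l^2 - 7*l + 12) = (l - 4)*(l - 3)*(l - 2)*(l - 3)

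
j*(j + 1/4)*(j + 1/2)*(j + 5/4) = j^4 + 2*j^3 + 17*j^2/16 + 5*j/32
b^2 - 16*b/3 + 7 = (b - 3)*(b - 7/3)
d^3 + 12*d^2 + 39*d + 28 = (d + 1)*(d + 4)*(d + 7)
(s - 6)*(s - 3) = s^2 - 9*s + 18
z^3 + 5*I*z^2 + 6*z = z*(z - I)*(z + 6*I)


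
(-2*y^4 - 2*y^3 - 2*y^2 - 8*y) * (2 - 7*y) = 14*y^5 + 10*y^4 + 10*y^3 + 52*y^2 - 16*y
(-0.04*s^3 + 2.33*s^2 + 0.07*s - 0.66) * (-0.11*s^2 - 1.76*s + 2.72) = 0.0044*s^5 - 0.1859*s^4 - 4.2173*s^3 + 6.287*s^2 + 1.352*s - 1.7952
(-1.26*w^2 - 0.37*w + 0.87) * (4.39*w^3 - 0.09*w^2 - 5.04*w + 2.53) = -5.5314*w^5 - 1.5109*w^4 + 10.203*w^3 - 1.4013*w^2 - 5.3209*w + 2.2011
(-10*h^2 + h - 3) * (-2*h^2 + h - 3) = 20*h^4 - 12*h^3 + 37*h^2 - 6*h + 9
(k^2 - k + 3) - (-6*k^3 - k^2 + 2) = 6*k^3 + 2*k^2 - k + 1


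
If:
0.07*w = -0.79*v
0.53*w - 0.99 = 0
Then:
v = -0.17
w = 1.87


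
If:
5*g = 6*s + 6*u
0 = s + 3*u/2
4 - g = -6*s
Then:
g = -2/7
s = -5/7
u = 10/21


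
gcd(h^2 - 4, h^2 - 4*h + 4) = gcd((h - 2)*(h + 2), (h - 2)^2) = h - 2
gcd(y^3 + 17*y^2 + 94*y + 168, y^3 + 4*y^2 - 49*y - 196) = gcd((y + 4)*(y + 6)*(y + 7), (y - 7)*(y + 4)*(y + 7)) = y^2 + 11*y + 28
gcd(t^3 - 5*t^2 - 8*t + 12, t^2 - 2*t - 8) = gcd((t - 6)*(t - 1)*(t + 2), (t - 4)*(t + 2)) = t + 2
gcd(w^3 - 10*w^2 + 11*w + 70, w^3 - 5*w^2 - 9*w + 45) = w - 5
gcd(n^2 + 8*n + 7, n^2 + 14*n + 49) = n + 7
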